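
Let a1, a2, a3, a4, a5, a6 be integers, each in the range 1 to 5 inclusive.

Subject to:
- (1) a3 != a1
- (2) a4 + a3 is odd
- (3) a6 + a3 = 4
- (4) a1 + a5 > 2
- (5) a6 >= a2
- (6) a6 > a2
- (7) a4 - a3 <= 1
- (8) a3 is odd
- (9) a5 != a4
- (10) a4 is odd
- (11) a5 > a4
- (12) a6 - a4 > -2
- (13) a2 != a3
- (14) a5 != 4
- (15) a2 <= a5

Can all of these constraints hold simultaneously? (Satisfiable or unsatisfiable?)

Unsatisfiable

Constraint 10 makes a4 odd and constraint 8 makes a3 odd, so a4 + a3 must be even. Constraint 2 says a4 + a3 is odd — contradiction.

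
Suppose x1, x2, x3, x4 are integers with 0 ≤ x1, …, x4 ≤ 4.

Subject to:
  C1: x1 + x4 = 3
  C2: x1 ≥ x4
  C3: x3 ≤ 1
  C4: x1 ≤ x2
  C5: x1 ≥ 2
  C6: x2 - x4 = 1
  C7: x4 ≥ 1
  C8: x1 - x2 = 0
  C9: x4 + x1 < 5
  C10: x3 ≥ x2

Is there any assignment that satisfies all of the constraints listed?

Unsatisfiable

From constraints 4 and 5: x2 ≥ x1 and x1 ≥ 2, so x2 ≥ 2. From constraints 3 and 10: x2 ≤ x3 and x3 ≤ 1, so x2 ≤ 1. But 1 < 2, so no value of x2 works.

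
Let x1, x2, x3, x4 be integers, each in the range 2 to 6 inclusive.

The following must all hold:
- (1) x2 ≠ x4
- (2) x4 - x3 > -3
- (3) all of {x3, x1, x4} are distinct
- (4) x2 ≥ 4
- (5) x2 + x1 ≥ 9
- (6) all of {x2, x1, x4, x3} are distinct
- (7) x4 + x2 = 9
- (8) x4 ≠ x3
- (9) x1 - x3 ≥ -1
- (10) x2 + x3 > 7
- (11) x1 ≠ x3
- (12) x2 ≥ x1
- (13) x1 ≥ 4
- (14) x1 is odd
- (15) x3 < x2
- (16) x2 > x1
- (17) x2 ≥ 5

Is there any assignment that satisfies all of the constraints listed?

Take x1 = 5, x2 = 6, x3 = 4, x4 = 3. Then constraint 2: x4 - x3 = -1; constraint 5: x2 + x1 = 11; constraint 7: x4 + x2 = 9, and every other listed constraint is also met.

Satisfiable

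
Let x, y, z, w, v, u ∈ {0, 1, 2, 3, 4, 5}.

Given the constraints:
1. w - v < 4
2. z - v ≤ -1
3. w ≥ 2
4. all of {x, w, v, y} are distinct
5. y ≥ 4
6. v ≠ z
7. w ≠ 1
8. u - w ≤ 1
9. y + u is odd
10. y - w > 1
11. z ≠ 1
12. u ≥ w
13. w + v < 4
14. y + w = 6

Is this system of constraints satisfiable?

Satisfiable

Take x = 5, y = 4, z = 0, w = 2, v = 1, u = 3. Then constraint 1: w - v = 1; constraint 2: z - v = -1; constraint 8: u - w = 1, and every other listed constraint is also met.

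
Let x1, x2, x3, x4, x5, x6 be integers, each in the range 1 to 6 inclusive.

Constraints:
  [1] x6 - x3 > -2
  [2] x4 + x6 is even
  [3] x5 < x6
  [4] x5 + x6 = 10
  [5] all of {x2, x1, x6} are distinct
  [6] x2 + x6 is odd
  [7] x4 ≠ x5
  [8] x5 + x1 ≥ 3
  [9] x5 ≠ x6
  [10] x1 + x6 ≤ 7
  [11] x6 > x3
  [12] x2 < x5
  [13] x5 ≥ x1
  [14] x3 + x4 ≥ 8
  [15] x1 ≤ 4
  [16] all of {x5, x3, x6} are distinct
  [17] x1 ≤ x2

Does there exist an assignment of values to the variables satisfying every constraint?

Satisfiable

Take x1 = 1, x2 = 3, x3 = 5, x4 = 6, x5 = 4, x6 = 6. Then constraint 1: x6 - x3 = 1; constraint 4: x5 + x6 = 10; constraint 8: x5 + x1 = 5, and every other listed constraint is also met.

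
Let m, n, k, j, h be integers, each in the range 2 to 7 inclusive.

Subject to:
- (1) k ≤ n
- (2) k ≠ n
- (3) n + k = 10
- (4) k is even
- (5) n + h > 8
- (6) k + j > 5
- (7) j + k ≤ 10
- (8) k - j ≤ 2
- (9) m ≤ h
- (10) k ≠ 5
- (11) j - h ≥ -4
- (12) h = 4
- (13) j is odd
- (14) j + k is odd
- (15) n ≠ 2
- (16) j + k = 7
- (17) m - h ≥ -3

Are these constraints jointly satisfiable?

One satisfying assignment is m = 2, n = 6, k = 4, j = 3, h = 4.
For the less obvious constraints — constraint 3: n + k = 10; constraint 5: n + h = 10 — and the others hold by inspection.

Satisfiable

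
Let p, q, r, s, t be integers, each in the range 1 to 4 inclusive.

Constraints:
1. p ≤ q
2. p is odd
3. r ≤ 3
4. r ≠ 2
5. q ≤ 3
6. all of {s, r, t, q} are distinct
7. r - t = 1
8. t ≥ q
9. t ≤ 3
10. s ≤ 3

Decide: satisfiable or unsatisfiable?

Unsatisfiable

Constraints 3, 5, 9, and 10 confine each of s, r, t, q to the 3 values {1, …, 3} (the domain already gives each ≥ 1).
Constraint 6 requires all 4 of them to be distinct, but only 3 values are available — impossible by the pigeonhole principle.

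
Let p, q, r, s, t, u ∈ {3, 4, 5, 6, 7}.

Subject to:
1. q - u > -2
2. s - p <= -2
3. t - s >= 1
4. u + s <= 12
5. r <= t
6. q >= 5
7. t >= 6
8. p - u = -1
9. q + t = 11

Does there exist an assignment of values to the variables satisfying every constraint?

The assignment p = 5, q = 5, r = 6, s = 3, t = 6, u = 6 works:
  constraint 1 holds since q - u = -1.
  constraint 2 holds since s - p = -2.
The rest check out directly.

Satisfiable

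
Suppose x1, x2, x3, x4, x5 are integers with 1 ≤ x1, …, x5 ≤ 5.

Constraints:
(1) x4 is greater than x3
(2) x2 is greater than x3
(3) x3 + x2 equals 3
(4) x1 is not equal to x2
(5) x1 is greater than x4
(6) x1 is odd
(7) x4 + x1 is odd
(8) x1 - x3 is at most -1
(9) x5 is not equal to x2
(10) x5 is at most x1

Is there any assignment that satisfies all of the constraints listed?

Constraints 1, 5, and 8 give x4 < x1, x1 < x3, x3 < x4. Chaining: x4 < x1 < x3 < x4, which forces x4 < x4 — impossible.

Unsatisfiable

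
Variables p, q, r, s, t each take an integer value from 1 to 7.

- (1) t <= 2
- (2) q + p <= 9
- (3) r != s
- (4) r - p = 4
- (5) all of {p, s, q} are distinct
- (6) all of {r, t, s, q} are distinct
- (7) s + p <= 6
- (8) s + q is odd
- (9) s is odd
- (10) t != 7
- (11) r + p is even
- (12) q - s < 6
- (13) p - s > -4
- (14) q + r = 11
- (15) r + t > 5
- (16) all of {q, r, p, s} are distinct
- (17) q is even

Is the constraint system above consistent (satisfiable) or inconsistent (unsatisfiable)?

Satisfiable

Take p = 1, q = 6, r = 5, s = 3, t = 1. Then constraint 2: q + p = 7; constraint 4: r - p = 4; constraint 7: s + p = 4, and every other listed constraint is also met.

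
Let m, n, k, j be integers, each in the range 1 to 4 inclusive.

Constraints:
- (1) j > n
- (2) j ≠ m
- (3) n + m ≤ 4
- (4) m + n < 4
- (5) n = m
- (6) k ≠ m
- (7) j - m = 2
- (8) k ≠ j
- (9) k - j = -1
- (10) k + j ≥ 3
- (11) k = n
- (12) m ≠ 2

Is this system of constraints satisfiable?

From constraints 5 and 11, k = n = m, so k = m. But constraint 6 says k ≠ m. Contradiction.

Unsatisfiable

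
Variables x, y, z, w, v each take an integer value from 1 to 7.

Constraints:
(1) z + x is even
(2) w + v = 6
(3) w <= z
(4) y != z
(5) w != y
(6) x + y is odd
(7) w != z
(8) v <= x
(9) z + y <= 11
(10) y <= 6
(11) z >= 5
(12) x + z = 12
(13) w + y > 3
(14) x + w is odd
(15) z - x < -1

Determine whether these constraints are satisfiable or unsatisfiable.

Satisfiable

One satisfying assignment is x = 7, y = 4, z = 5, w = 2, v = 4.
For the less obvious constraints — constraint 2: w + v = 6; constraint 9: z + y = 9; constraint 12: x + z = 12 — and the others hold by inspection.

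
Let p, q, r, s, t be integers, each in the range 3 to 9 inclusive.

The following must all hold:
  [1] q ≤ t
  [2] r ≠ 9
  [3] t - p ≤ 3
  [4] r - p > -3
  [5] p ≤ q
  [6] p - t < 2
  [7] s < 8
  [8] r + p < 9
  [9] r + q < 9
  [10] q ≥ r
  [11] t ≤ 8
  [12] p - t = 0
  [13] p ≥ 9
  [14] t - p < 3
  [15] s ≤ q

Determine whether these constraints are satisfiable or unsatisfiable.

Unsatisfiable

From constraints 5 and 13: q ≥ p and p ≥ 9, so q ≥ 9. From constraints 1 and 11: q ≤ t and t ≤ 8, so q ≤ 8. But 8 < 9, so no value of q works.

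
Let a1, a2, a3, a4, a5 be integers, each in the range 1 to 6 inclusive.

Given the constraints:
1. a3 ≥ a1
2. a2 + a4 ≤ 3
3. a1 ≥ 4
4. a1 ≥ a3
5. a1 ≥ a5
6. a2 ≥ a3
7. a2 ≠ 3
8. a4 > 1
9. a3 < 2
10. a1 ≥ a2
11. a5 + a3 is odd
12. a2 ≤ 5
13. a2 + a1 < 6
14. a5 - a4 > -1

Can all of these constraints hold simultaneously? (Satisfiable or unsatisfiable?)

From constraints 1 and 3: a3 ≥ a1 and a1 ≥ 4, so a3 ≥ 4. From constraint 9: a3 ≤ 1. But 1 < 4, so no value of a3 works.

Unsatisfiable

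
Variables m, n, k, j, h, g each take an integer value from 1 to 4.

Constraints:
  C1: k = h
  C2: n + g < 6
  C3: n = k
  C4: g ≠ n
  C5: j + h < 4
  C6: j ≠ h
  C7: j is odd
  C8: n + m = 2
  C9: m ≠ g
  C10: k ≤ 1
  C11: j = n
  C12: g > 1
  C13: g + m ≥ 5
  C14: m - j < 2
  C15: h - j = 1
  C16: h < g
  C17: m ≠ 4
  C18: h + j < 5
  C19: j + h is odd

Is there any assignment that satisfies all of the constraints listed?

Unsatisfiable

From constraints 1, 3, and 11, j = n = k = h, so j = h. But constraint 6 says j ≠ h. Contradiction.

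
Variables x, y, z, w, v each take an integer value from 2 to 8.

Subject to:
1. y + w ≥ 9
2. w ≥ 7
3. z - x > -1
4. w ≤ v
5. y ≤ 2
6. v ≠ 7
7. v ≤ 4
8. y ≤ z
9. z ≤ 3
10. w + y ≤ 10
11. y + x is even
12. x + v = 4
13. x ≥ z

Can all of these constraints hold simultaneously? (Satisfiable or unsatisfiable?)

From constraints 8 and 9: y ≤ z ≤ 3. From constraints 4 and 7: w ≤ v ≤ 4. Hence y + w ≤ 7. But constraint 1 requires y + w ≥ 9, and 9 > 7. Contradiction.

Unsatisfiable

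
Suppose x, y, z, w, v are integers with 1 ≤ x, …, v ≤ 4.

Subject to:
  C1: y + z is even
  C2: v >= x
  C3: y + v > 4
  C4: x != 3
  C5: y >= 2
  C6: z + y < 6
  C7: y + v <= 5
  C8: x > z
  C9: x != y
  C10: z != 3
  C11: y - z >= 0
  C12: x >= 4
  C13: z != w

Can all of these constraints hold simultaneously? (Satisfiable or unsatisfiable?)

From constraint 5: y ≥ 2. From constraints 2 and 12: v ≥ x ≥ 4. Hence y + v ≥ 6. But constraint 7 requires y + v ≤ 5, and 5 < 6. Contradiction.

Unsatisfiable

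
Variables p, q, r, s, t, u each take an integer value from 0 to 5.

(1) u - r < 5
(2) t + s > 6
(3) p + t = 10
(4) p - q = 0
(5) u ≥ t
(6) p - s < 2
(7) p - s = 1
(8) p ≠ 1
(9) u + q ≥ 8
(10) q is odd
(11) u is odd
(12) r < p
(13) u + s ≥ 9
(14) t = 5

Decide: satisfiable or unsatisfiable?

Satisfiable

The assignment p = 5, q = 5, r = 1, s = 4, t = 5, u = 5 works:
  constraint 1 holds since u - r = 4.
  constraint 2 holds since t + s = 9.
The rest check out directly.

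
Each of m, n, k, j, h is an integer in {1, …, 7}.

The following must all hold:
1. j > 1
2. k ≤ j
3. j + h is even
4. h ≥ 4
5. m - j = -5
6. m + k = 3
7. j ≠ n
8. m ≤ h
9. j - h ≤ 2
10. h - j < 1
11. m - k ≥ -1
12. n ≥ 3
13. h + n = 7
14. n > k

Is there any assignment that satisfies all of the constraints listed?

The assignment m = 1, n = 3, k = 2, j = 6, h = 4 works:
  constraint 5 holds since m - j = -5.
  constraint 6 holds since m + k = 3.
The rest check out directly.

Satisfiable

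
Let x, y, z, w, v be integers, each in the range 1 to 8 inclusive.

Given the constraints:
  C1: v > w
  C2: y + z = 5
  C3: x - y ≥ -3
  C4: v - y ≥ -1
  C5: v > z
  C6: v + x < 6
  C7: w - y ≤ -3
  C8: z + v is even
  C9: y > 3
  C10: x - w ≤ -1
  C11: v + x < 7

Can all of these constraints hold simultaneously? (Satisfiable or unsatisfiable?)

Unsatisfiable

Constraints 3, 7, and 10 give w − x ≥ 1, x − y ≥ -3, y − w ≥ 3.
Adding all 3 inequalities: the left sides telescope to 0, and the right sides sum to 1 + (-3) + 3 = 1. So 0 ≥ 1, which is false.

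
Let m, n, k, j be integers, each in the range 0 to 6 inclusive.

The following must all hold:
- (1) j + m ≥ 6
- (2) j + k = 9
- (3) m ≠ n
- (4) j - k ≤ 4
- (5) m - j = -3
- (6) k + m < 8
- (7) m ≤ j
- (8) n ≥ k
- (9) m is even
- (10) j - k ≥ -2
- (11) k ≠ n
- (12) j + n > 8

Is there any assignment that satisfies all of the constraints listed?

Satisfiable

Take m = 2, n = 6, k = 4, j = 5. Then constraint 1: j + m = 7; constraint 2: j + k = 9, and every other listed constraint is also met.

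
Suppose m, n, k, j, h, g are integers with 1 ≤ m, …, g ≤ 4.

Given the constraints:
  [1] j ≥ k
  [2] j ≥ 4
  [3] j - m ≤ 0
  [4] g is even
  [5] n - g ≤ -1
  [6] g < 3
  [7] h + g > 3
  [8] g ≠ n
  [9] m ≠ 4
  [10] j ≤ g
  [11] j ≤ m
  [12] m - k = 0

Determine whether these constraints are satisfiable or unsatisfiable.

Unsatisfiable

From constraints 2 and 10: g ≥ j and j ≥ 4, so g ≥ 4. From constraint 6: g ≤ 2. But 2 < 4, so no value of g works.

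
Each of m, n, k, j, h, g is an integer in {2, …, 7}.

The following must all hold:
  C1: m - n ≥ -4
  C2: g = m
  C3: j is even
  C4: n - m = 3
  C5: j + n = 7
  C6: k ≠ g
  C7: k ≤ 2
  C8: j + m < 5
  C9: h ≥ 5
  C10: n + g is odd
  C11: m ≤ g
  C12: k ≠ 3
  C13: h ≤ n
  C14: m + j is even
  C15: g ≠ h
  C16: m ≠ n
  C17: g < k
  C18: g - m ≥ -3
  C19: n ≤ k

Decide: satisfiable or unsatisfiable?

Unsatisfiable

From constraints 9 and 13: n ≥ h and h ≥ 5, so n ≥ 5. From constraints 7 and 19: n ≤ k and k ≤ 2, so n ≤ 2. But 2 < 5, so no value of n works.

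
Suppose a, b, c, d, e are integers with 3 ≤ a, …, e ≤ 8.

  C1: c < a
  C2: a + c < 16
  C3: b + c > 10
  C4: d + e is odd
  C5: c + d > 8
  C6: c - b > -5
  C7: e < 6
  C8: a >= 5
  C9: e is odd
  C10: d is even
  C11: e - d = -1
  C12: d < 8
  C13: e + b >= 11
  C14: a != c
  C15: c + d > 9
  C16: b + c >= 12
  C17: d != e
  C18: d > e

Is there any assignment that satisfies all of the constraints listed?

Try a = 8, b = 8, c = 5, d = 6, e = 5.
Check constraint 2: a + c = 13; constraint 3: b + c = 13. The remaining constraints are straightforward to verify.

Satisfiable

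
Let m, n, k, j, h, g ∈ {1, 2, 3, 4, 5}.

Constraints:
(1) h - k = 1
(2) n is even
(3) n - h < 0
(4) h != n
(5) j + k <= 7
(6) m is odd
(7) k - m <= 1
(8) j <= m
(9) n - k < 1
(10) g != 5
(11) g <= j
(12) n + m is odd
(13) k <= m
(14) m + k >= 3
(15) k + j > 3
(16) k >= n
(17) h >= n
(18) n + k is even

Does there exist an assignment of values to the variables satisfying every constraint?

Setting (m, n, k, j, h, g) = (3, 2, 2, 3, 3, 2) satisfies everything: constraint 1: h - k = 1; constraint 3: n - h = -1; constraint 5: j + k = 5, and the others follow.

Satisfiable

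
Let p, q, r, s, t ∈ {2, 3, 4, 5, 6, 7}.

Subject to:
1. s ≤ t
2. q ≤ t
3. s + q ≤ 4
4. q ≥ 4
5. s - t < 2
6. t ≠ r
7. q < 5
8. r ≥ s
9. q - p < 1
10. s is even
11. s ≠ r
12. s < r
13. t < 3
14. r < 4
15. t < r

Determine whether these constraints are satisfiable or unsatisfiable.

Unsatisfiable

From constraints 2 and 4: t ≥ q and q ≥ 4, so t ≥ 4. From constraint 13: t ≤ 2. But 2 < 4, so no value of t works.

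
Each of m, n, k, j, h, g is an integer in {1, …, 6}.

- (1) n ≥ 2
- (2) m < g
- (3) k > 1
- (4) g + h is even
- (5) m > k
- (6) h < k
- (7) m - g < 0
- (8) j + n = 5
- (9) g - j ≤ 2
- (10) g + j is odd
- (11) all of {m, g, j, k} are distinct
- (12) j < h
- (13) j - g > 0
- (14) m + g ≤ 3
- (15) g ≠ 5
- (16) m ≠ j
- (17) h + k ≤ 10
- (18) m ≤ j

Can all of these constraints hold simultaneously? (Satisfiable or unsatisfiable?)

Unsatisfiable

Constraints 2, 5, 6, 12, and 13 give g < j, j < h, h < k, k < m, m < g. Chaining: g < j < h < k < m < g, which forces g < g — impossible.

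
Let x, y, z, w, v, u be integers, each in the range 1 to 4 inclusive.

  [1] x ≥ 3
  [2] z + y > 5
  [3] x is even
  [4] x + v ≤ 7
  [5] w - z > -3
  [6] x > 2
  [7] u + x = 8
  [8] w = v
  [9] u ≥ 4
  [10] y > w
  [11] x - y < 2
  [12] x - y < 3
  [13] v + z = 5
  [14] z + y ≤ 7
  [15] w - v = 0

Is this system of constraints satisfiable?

Take x = 4, y = 4, z = 3, w = 2, v = 2, u = 4. Then constraint 2: z + y = 7; constraint 4: x + v = 6, and every other listed constraint is also met.

Satisfiable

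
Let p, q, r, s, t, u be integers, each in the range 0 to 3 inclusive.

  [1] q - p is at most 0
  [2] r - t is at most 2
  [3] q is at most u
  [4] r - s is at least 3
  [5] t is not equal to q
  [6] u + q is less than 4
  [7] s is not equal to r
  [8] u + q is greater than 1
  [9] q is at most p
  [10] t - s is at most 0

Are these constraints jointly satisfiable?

Constraints 2, 4, and 10 give s − t ≥ 0, t − r ≥ -2, r − s ≥ 3.
Adding all 3 inequalities: the left sides telescope to 0, and the right sides sum to 0 + (-2) + 3 = 1. So 0 ≥ 1, which is false.

Unsatisfiable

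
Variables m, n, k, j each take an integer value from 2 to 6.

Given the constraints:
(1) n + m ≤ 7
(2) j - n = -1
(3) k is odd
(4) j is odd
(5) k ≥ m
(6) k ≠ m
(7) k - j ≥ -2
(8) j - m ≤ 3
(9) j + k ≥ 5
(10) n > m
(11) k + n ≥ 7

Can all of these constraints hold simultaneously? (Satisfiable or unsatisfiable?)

Satisfiable

The assignment m = 2, n = 4, k = 3, j = 3 works:
  constraint 1 holds since n + m = 6.
  constraint 2 holds since j - n = -1.
The rest check out directly.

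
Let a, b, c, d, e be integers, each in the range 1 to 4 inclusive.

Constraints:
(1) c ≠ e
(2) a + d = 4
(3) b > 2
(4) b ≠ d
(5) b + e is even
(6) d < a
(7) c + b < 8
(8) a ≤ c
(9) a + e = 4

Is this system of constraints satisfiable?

Satisfiable

One satisfying assignment is a = 3, b = 3, c = 4, d = 1, e = 1.
For the less obvious constraints — constraint 2: a + d = 4; constraint 7: c + b = 7; constraint 9: a + e = 4 — and the others hold by inspection.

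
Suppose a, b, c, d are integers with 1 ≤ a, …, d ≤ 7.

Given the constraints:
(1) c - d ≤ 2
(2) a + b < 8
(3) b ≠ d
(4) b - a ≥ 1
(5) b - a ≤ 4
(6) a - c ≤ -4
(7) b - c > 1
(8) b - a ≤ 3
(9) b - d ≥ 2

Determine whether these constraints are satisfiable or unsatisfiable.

Constraints 1, 6, 8, and 9 give c − a ≥ 4, a − b ≥ -3, b − d ≥ 2, d − c ≥ -2.
Adding all 4 inequalities: the left sides telescope to 0, and the right sides sum to 4 + (-3) + 2 + (-2) = 1. So 0 ≥ 1, which is false.

Unsatisfiable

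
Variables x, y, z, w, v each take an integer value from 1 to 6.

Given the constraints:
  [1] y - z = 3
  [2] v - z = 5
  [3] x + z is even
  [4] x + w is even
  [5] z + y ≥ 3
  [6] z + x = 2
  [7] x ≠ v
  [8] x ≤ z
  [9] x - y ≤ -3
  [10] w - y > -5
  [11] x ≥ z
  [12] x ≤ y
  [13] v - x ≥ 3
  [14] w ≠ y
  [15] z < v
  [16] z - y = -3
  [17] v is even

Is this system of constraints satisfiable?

Setting (x, y, z, w, v) = (1, 4, 1, 1, 6) satisfies everything: constraint 1: y - z = 3; constraint 2: v - z = 5, and the others follow.

Satisfiable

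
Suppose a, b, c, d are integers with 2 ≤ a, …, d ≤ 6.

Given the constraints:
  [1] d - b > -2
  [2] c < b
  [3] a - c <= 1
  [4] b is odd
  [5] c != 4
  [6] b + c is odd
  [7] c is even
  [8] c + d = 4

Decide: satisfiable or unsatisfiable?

One satisfying assignment is a = 2, b = 3, c = 2, d = 2.
For the less obvious constraints — constraint 1: d - b = -1; constraint 3: a - c = 0; constraint 8: c + d = 4 — and the others hold by inspection.

Satisfiable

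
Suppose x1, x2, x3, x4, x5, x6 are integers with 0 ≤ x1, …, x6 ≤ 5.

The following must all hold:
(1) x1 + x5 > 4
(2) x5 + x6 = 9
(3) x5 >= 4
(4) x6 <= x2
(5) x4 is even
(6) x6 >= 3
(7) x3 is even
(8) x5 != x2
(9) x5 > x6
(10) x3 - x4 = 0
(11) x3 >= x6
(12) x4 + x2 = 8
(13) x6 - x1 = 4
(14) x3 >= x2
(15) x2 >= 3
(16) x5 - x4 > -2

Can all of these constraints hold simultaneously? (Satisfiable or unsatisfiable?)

One satisfying assignment is x1 = 0, x2 = 4, x3 = 4, x4 = 4, x5 = 5, x6 = 4.
For the less obvious constraints — constraint 1: x1 + x5 = 5; constraint 2: x5 + x6 = 9; constraint 10: x3 - x4 = 0 — and the others hold by inspection.

Satisfiable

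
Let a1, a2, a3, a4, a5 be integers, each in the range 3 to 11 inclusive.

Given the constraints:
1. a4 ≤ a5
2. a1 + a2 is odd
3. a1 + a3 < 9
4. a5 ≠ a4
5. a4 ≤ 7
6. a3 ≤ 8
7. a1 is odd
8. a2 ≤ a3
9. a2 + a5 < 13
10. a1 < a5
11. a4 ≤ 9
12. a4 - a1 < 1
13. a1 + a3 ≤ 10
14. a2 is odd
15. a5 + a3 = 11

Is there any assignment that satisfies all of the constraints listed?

Unsatisfiable

Constraint 7 makes a1 odd and constraint 14 makes a2 odd, so a1 + a2 must be even. Constraint 2 says a1 + a2 is odd — contradiction.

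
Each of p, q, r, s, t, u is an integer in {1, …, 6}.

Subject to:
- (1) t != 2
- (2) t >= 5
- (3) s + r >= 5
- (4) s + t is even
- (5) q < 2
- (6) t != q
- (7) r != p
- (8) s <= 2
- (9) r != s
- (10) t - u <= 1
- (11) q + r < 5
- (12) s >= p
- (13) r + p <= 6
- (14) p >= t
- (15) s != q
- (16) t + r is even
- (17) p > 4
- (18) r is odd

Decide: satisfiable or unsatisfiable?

From constraints 2 and 14: p ≥ t and t ≥ 5, so p ≥ 5. From constraints 8 and 12: p ≤ s and s ≤ 2, so p ≤ 2. But 2 < 5, so no value of p works.

Unsatisfiable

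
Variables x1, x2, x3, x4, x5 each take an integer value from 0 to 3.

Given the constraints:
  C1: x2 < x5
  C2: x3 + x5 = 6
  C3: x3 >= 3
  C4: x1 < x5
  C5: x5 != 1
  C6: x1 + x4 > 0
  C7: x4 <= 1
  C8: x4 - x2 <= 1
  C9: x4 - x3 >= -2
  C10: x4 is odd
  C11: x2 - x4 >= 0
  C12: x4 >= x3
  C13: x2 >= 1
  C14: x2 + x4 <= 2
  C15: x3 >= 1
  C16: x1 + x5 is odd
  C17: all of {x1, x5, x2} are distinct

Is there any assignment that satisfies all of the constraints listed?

Unsatisfiable

From constraint 13: x2 ≥ 1. From constraints 3 and 12: x4 ≥ x3 ≥ 3. Hence x2 + x4 ≥ 4. But constraint 14 requires x2 + x4 ≤ 2, and 2 < 4. Contradiction.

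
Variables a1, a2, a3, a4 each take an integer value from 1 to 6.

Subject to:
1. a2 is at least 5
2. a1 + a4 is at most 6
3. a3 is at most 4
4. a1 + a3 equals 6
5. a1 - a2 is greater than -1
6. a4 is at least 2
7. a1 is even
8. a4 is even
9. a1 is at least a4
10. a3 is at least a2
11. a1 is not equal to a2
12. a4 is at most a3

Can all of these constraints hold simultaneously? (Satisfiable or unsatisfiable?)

Unsatisfiable

From constraints 6 and 9: a1 ≥ a4 ≥ 2. From constraints 1 and 10: a3 ≥ a2 ≥ 5. Hence a1 + a3 ≥ 7. But constraint 4 requires a1 + a3 = 6, and 6 < 7. Contradiction.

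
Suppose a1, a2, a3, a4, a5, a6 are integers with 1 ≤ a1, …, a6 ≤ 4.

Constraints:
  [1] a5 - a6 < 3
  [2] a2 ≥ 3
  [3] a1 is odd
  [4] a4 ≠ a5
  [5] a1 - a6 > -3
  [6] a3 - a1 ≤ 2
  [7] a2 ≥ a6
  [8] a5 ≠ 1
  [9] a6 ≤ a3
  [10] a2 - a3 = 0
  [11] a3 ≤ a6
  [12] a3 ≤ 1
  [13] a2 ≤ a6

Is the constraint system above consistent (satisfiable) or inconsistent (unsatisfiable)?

From constraints 2 and 13: a6 ≥ a2 and a2 ≥ 3, so a6 ≥ 3. From constraints 9 and 12: a6 ≤ a3 and a3 ≤ 1, so a6 ≤ 1. But 1 < 3, so no value of a6 works.

Unsatisfiable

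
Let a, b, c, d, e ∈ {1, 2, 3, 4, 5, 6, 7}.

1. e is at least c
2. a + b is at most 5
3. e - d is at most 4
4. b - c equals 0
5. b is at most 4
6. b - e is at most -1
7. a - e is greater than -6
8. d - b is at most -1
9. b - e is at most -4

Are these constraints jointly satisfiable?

Unsatisfiable

Constraints 3, 8, and 9 give e − b ≥ 4, b − d ≥ 1, d − e ≥ -4.
Adding all 3 inequalities: the left sides telescope to 0, and the right sides sum to 4 + 1 + (-4) = 1. So 0 ≥ 1, which is false.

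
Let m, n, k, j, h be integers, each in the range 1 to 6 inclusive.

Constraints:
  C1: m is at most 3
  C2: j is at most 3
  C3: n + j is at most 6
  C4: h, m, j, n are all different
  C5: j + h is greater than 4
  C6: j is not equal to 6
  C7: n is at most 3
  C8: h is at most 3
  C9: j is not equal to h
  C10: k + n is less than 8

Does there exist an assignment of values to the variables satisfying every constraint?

Unsatisfiable

Constraints 1, 2, 7, and 8 confine each of h, m, j, n to the 3 values {1, …, 3} (the domain already gives each ≥ 1).
Constraint 4 requires all 4 of them to be distinct, but only 3 values are available — impossible by the pigeonhole principle.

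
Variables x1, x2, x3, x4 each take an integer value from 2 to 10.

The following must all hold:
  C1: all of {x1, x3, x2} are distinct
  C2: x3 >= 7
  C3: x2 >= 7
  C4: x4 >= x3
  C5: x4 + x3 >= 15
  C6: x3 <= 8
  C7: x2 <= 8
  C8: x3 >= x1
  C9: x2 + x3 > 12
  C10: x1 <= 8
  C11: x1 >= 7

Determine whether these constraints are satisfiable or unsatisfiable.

Constraints 2, 3, 6, 7, 10, and 11 confine each of x1, x3, x2 to the 2 values {7, 8}.
Constraint 1 requires all 3 of them to be distinct, but only 2 values are available — impossible by the pigeonhole principle.

Unsatisfiable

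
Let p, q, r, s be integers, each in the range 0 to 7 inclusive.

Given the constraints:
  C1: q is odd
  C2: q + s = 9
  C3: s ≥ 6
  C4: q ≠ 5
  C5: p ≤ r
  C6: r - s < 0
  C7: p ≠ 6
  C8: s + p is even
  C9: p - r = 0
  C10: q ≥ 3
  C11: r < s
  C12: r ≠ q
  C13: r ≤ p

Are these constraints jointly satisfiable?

Setting (p, q, r, s) = (4, 3, 4, 6) satisfies everything: constraint 2: q + s = 9; constraint 6: r - s = -2, and the others follow.

Satisfiable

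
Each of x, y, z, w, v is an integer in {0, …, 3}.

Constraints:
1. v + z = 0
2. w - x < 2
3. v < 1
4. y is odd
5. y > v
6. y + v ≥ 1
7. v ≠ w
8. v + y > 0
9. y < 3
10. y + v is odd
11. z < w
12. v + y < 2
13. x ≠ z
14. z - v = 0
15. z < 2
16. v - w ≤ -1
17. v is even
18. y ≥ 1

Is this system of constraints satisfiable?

Satisfiable

Setting (x, y, z, w, v) = (2, 1, 0, 3, 0) satisfies everything: constraint 1: v + z = 0; constraint 2: w - x = 1, and the others follow.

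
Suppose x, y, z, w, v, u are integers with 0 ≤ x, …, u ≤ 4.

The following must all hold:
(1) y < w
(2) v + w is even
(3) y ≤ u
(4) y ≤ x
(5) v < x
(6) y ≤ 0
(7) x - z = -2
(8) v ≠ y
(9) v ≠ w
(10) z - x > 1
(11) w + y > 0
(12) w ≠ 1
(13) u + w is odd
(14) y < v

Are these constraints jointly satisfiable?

Satisfiable

Setting (x, y, z, w, v, u) = (2, 0, 4, 3, 1, 2) satisfies everything: constraint 7: x - z = -2; constraint 10: z - x = 2; constraint 11: w + y = 3, and the others follow.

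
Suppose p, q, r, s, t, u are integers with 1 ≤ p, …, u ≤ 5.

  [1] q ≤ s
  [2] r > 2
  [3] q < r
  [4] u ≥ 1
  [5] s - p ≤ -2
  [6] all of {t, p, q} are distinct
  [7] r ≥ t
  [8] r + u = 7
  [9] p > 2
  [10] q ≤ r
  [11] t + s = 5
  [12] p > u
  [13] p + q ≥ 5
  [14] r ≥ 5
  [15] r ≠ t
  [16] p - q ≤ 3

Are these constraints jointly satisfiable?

One satisfying assignment is p = 5, q = 2, r = 5, s = 2, t = 3, u = 2.
For the less obvious constraints — constraint 5: s - p = -3; constraint 8: r + u = 7 — and the others hold by inspection.

Satisfiable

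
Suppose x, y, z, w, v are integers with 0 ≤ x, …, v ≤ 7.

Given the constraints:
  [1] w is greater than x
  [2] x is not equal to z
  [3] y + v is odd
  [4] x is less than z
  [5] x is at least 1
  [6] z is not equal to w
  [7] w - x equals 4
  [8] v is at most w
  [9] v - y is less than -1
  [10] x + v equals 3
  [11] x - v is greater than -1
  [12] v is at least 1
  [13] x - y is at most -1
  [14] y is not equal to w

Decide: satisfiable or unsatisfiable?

Satisfiable

Try x = 2, y = 4, z = 5, w = 6, v = 1.
Check constraint 7: w - x = 4; constraint 9: v - y = -3. The remaining constraints are straightforward to verify.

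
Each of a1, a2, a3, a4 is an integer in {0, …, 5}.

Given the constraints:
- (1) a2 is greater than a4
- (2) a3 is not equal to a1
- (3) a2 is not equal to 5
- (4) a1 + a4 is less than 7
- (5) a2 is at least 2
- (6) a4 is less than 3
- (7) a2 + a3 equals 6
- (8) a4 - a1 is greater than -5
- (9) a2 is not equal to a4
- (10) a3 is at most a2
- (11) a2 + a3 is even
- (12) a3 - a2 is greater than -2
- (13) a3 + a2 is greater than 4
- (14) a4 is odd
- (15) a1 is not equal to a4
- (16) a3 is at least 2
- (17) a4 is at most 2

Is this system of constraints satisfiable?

Satisfiable

One satisfying assignment is a1 = 5, a2 = 3, a3 = 3, a4 = 1.
For the less obvious constraints — constraint 4: a1 + a4 = 6; constraint 7: a2 + a3 = 6; constraint 8: a4 - a1 = -4 — and the others hold by inspection.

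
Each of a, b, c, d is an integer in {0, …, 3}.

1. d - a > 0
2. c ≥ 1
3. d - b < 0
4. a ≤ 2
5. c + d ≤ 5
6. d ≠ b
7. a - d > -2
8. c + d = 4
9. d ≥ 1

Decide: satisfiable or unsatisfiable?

Satisfiable

The assignment a = 1, b = 3, c = 2, d = 2 works:
  constraint 1 holds since d - a = 1.
  constraint 3 holds since d - b = -1.
The rest check out directly.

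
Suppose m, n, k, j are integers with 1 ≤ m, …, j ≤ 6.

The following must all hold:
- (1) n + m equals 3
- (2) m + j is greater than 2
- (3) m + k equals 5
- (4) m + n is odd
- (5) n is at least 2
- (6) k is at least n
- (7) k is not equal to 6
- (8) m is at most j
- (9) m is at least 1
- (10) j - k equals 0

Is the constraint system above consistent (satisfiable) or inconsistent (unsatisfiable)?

Satisfiable

Setting (m, n, k, j) = (1, 2, 4, 4) satisfies everything: constraint 1: n + m = 3; constraint 2: m + j = 5; constraint 3: m + k = 5, and the others follow.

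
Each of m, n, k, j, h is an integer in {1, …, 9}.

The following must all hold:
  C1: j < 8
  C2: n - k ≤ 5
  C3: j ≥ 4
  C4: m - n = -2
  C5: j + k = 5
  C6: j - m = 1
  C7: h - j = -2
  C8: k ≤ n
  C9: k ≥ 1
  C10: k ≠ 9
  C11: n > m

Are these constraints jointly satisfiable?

Try m = 3, n = 5, k = 1, j = 4, h = 2.
Check constraint 2: n - k = 4; constraint 4: m - n = -2. The remaining constraints are straightforward to verify.

Satisfiable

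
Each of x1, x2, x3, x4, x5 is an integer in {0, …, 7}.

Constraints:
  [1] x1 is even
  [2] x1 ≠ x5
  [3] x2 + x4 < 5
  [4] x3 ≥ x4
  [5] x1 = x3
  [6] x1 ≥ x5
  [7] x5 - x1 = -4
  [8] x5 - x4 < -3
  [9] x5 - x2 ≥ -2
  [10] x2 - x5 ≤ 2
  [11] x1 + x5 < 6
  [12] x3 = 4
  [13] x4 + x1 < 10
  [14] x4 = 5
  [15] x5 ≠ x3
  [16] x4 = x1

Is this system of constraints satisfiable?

Constraint 14 fixes x4 = 5 and constraint 12 fixes x3 = 4. Constraints 5 and 16 give x4 = x1 = x3, so x4 = x3. But 5 ≠ 4 — contradiction.

Unsatisfiable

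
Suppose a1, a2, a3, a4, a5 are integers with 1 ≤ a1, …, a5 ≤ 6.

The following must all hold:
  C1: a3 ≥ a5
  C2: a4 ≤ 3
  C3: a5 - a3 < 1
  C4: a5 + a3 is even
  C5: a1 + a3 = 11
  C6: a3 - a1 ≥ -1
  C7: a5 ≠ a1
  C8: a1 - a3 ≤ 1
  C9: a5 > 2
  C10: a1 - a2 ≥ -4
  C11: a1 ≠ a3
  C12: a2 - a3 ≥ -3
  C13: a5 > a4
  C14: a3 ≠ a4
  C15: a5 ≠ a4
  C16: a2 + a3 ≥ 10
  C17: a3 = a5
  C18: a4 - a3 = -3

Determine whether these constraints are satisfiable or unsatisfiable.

Satisfiable

One satisfying assignment is a1 = 5, a2 = 6, a3 = 6, a4 = 3, a5 = 6.
For the less obvious constraints — constraint 3: a5 - a3 = 0; constraint 5: a1 + a3 = 11 — and the others hold by inspection.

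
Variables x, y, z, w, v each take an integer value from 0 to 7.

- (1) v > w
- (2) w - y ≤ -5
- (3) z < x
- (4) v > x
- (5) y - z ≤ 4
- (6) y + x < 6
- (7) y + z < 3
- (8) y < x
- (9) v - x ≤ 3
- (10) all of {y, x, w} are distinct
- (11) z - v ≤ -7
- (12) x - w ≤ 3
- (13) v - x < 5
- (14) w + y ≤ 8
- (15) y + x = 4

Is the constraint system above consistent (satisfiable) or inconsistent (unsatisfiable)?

Constraints 2, 5, 9, 11, and 12 give z − y ≥ -4, y − w ≥ 5, w − x ≥ -3, x − v ≥ -3, v − z ≥ 7.
Adding all 5 inequalities: the left sides telescope to 0, and the right sides sum to (-4) + 5 + (-3) + (-3) + 7 = 2. So 0 ≥ 2, which is false.

Unsatisfiable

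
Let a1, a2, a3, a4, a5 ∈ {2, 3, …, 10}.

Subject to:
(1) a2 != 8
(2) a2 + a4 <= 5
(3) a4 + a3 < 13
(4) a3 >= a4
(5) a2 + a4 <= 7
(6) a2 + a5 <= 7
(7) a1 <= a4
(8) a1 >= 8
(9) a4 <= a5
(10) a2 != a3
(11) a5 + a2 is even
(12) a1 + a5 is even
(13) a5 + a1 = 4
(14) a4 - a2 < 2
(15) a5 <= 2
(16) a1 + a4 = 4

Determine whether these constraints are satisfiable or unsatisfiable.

Unsatisfiable

From constraints 7 and 8: a4 ≥ a1 and a1 ≥ 8, so a4 ≥ 8. From constraints 9 and 15: a4 ≤ a5 and a5 ≤ 2, so a4 ≤ 2. But 2 < 8, so no value of a4 works.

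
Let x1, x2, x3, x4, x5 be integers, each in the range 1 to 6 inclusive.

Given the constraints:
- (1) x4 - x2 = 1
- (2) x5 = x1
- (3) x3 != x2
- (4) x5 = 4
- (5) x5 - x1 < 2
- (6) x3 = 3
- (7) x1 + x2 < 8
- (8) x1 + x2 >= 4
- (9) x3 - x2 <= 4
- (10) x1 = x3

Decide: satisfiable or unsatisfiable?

Unsatisfiable

Constraint 4 fixes x5 = 4 and constraint 6 fixes x3 = 3. Constraints 2 and 10 give x5 = x1 = x3, so x5 = x3. But 4 ≠ 3 — contradiction.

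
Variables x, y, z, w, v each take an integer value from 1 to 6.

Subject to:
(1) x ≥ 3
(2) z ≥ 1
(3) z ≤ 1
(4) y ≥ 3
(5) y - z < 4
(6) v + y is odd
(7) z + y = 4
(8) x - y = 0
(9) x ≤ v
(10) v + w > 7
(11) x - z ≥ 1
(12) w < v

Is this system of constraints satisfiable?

One satisfying assignment is x = 3, y = 3, z = 1, w = 4, v = 6.
For the less obvious constraints — constraint 5: y - z = 2; constraint 7: z + y = 4; constraint 8: x - y = 0 — and the others hold by inspection.

Satisfiable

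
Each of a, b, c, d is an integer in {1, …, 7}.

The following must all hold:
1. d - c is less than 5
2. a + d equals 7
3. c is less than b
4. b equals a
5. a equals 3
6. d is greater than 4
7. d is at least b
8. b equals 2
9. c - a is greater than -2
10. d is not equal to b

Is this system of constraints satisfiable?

Constraint 8 fixes b = 2 and constraint 5 fixes a = 3, but constraint 4 requires b = a. Since 2 ≠ 3, contradiction.

Unsatisfiable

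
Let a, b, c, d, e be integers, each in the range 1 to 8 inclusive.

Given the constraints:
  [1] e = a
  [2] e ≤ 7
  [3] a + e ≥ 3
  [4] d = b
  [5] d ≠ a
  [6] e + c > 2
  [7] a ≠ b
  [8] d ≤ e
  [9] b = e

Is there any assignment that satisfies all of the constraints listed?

Unsatisfiable

From constraints 1, 4, and 9, d = b = e = a, so d = a. But constraint 5 says d ≠ a. Contradiction.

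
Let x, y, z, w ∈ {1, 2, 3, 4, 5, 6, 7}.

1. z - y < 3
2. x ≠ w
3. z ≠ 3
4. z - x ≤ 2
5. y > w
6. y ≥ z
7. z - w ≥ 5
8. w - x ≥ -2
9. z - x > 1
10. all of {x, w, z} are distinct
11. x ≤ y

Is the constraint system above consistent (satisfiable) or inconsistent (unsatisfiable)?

Constraints 4, 7, and 8 give x − z ≥ -2, z − w ≥ 5, w − x ≥ -2.
Adding all 3 inequalities: the left sides telescope to 0, and the right sides sum to (-2) + 5 + (-2) = 1. So 0 ≥ 1, which is false.

Unsatisfiable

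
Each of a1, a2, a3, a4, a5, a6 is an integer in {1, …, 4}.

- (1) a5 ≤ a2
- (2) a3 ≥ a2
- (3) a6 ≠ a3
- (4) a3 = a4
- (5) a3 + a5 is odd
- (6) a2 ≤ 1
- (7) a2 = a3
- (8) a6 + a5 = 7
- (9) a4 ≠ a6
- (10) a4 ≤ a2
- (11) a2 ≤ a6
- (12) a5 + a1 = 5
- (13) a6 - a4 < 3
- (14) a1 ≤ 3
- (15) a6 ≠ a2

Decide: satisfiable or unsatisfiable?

From constraints 1 and 6: a5 ≤ a2 ≤ 1. From constraint 14: a1 ≤ 3. Hence a5 + a1 ≤ 4. But constraint 12 requires a5 + a1 = 5, and 5 > 4. Contradiction.

Unsatisfiable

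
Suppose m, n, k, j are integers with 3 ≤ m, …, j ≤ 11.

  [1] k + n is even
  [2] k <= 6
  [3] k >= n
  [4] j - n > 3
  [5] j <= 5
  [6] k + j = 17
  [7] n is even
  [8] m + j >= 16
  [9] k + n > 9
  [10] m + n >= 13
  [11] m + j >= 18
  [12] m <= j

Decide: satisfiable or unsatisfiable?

From constraints 5 and 12: m ≤ j ≤ 5. From constraints 2 and 3: n ≤ k ≤ 6. Hence m + n ≤ 11. But constraint 10 requires m + n ≥ 13, and 13 > 11. Contradiction.

Unsatisfiable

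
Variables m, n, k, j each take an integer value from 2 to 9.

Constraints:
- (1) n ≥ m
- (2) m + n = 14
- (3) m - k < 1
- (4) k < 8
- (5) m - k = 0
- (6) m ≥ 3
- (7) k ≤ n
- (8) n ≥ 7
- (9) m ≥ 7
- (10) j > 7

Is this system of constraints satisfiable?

Take m = 7, n = 7, k = 7, j = 9. Then constraint 2: m + n = 14; constraint 3: m - k = 0, and every other listed constraint is also met.

Satisfiable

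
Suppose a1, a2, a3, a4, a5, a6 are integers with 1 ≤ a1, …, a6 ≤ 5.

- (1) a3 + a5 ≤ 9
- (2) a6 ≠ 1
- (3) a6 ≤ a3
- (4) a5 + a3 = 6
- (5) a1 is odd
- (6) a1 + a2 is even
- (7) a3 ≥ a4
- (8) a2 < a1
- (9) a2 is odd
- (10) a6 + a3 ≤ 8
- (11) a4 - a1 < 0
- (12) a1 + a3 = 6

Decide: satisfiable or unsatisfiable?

Satisfiable

The assignment a1 = 3, a2 = 1, a3 = 3, a4 = 2, a5 = 3, a6 = 2 works:
  constraint 1 holds since a3 + a5 = 6.
  constraint 4 holds since a5 + a3 = 6.
The rest check out directly.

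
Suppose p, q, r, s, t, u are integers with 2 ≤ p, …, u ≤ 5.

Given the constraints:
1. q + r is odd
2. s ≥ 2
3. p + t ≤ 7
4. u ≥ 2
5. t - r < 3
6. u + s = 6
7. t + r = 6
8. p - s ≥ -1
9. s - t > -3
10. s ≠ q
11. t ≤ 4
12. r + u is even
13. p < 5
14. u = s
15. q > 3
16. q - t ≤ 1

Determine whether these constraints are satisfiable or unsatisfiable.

Take p = 3, q = 4, r = 3, s = 3, t = 3, u = 3. Then constraint 3: p + t = 6; constraint 5: t - r = 0; constraint 6: u + s = 6, and every other listed constraint is also met.

Satisfiable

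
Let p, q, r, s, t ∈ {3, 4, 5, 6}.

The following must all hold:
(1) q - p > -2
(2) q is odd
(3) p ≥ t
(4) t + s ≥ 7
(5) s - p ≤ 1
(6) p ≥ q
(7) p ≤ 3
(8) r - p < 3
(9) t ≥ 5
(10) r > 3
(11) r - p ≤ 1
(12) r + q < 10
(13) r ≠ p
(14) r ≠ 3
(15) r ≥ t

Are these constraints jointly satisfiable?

Unsatisfiable

From constraint 9: t ≥ 5. From constraints 3 and 7: t ≤ p and p ≤ 3, so t ≤ 3. But 3 < 5, so no value of t works.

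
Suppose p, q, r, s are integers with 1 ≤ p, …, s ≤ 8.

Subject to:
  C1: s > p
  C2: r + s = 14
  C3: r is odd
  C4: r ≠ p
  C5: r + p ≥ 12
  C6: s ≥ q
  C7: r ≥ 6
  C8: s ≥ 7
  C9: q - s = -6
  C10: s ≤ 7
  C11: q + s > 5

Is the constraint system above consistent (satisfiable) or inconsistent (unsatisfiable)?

Satisfiable

Setting (p, q, r, s) = (6, 1, 7, 7) satisfies everything: constraint 2: r + s = 14; constraint 5: r + p = 13; constraint 9: q - s = -6, and the others follow.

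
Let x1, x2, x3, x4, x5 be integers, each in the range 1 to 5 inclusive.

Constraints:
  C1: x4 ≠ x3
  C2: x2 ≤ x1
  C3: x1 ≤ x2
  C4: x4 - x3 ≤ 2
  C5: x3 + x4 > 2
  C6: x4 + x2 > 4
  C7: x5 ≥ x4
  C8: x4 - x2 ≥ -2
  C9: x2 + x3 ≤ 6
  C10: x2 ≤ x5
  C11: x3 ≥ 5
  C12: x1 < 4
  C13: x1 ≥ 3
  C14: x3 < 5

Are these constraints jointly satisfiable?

Unsatisfiable

From constraints 3 and 13: x2 ≥ x1 ≥ 3. From constraint 11: x3 ≥ 5. Hence x2 + x3 ≥ 8. But constraint 9 requires x2 + x3 ≤ 6, and 6 < 8. Contradiction.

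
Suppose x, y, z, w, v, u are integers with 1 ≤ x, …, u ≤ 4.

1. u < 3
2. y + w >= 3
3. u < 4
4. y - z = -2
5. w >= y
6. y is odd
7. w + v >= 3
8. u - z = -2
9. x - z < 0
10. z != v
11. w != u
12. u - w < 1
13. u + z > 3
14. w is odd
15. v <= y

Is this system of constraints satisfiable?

Try x = 1, y = 1, z = 3, w = 3, v = 1, u = 1.
Check constraint 2: y + w = 4; constraint 4: y - z = -2; constraint 7: w + v = 4. The remaining constraints are straightforward to verify.

Satisfiable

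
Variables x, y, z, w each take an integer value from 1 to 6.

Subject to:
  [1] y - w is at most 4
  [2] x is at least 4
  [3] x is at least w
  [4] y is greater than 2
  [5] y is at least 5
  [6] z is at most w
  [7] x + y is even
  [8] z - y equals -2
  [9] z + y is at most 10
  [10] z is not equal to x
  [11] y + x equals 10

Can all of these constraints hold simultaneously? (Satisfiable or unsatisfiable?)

Satisfiable

Try x = 5, y = 5, z = 3, w = 3.
Check constraint 1: y - w = 2; constraint 8: z - y = -2; constraint 9: z + y = 8. The remaining constraints are straightforward to verify.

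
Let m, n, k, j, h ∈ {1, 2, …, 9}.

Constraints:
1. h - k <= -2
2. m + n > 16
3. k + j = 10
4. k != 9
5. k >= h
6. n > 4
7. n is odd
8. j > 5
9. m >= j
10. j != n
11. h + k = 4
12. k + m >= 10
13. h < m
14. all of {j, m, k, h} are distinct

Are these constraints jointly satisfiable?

One satisfying assignment is m = 9, n = 9, k = 3, j = 7, h = 1.
For the less obvious constraints — constraint 1: h - k = -2; constraint 2: m + n = 18 — and the others hold by inspection.

Satisfiable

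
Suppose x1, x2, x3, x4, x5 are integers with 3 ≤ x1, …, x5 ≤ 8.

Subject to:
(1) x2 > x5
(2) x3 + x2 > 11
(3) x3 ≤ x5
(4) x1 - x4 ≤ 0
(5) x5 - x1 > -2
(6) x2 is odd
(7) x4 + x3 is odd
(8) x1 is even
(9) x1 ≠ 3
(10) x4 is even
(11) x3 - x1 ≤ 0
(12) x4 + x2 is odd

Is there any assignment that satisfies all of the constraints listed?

Setting (x1, x2, x3, x4, x5) = (6, 7, 5, 8, 5) satisfies everything: constraint 2: x3 + x2 = 12; constraint 4: x1 - x4 = -2; constraint 5: x5 - x1 = -1, and the others follow.

Satisfiable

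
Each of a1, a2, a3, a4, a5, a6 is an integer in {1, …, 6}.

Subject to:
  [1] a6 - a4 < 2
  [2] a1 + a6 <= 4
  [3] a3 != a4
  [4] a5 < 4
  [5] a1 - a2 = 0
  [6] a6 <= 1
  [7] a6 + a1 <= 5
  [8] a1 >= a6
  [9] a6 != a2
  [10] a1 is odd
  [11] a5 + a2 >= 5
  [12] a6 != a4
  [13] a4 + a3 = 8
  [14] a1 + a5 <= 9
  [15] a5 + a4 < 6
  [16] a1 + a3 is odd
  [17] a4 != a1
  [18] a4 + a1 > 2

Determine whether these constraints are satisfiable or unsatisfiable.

Try a1 = 3, a2 = 3, a3 = 6, a4 = 2, a5 = 3, a6 = 1.
Check constraint 1: a6 - a4 = -1; constraint 2: a1 + a6 = 4; constraint 5: a1 - a2 = 0. The remaining constraints are straightforward to verify.

Satisfiable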